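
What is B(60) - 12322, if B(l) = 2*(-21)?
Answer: -12364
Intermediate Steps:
B(l) = -42
B(60) - 12322 = -42 - 12322 = -12364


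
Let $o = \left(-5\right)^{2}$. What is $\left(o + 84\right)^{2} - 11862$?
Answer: $19$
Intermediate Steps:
$o = 25$
$\left(o + 84\right)^{2} - 11862 = \left(25 + 84\right)^{2} - 11862 = 109^{2} - 11862 = 11881 - 11862 = 19$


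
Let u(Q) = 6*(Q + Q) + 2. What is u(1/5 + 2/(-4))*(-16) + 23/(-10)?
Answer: 233/10 ≈ 23.300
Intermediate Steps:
u(Q) = 2 + 12*Q (u(Q) = 6*(2*Q) + 2 = 12*Q + 2 = 2 + 12*Q)
u(1/5 + 2/(-4))*(-16) + 23/(-10) = (2 + 12*(1/5 + 2/(-4)))*(-16) + 23/(-10) = (2 + 12*(1*(⅕) + 2*(-¼)))*(-16) + 23*(-⅒) = (2 + 12*(⅕ - ½))*(-16) - 23/10 = (2 + 12*(-3/10))*(-16) - 23/10 = (2 - 18/5)*(-16) - 23/10 = -8/5*(-16) - 23/10 = 128/5 - 23/10 = 233/10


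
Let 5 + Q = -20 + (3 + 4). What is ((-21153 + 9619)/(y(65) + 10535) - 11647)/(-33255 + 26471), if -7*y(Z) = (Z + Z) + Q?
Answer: 122526327/71360896 ≈ 1.7170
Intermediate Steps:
Q = -18 (Q = -5 + (-20 + (3 + 4)) = -5 + (-20 + 7) = -5 - 13 = -18)
y(Z) = 18/7 - 2*Z/7 (y(Z) = -((Z + Z) - 18)/7 = -(2*Z - 18)/7 = -(-18 + 2*Z)/7 = 18/7 - 2*Z/7)
((-21153 + 9619)/(y(65) + 10535) - 11647)/(-33255 + 26471) = ((-21153 + 9619)/((18/7 - 2/7*65) + 10535) - 11647)/(-33255 + 26471) = (-11534/((18/7 - 130/7) + 10535) - 11647)/(-6784) = (-11534/(-16 + 10535) - 11647)*(-1/6784) = (-11534/10519 - 11647)*(-1/6784) = -122526327/10519*(-1/6784) = 122526327/71360896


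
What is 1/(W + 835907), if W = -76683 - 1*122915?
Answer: 1/636309 ≈ 1.5716e-6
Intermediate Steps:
W = -199598 (W = -76683 - 122915 = -199598)
1/(W + 835907) = 1/(-199598 + 835907) = 1/636309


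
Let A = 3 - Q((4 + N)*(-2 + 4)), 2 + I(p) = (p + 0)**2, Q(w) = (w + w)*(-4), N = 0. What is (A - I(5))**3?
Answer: 85184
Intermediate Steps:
Q(w) = -8*w (Q(w) = (2*w)*(-4) = -8*w)
I(p) = -2 + p**2 (I(p) = -2 + (p + 0)**2 = -2 + p**2)
A = 67 (A = 3 - (-8)*(4 + 0)*(-2 + 4) = 3 - (-8)*4*2 = 3 - (-8)*8 = 3 - 1*(-64) = 3 + 64 = 67)
(A - I(5))**3 = (67 - (-2 + 5**2))**3 = (67 - (-2 + 25))**3 = (67 - 1*23)**3 = (67 - 23)**3 = 44**3 = 85184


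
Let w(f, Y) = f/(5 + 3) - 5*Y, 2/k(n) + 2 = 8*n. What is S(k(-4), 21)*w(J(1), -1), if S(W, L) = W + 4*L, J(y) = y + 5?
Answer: 32821/68 ≈ 482.66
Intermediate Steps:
J(y) = 5 + y
k(n) = 2/(-2 + 8*n)
w(f, Y) = -5*Y + f/8 (w(f, Y) = f/8 - 5*Y = -5*Y + f/8)
S(k(-4), 21)*w(J(1), -1) = (1/(-1 + 4*(-4)) + 4*21)*(-5*(-1) + (5 + 1)/8) = (1/(-1 - 16) + 84)*(5 + (⅛)*6) = (1/(-17) + 84)*(5 + ¾) = (-1/17 + 84)*(23/4) = (1427/17)*(23/4) = 32821/68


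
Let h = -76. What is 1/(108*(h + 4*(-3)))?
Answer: -1/9504 ≈ -0.00010522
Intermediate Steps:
1/(108*(h + 4*(-3))) = 1/(108*(-76 + 4*(-3))) = 1/(108*(-76 - 12)) = 1/(108*(-88)) = 1/(-9504) = -1/9504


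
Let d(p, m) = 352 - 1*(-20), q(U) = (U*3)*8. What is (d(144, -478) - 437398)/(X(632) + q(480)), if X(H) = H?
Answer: -218513/6076 ≈ -35.963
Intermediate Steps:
q(U) = 24*U (q(U) = (3*U)*8 = 24*U)
d(p, m) = 372 (d(p, m) = 352 + 20 = 372)
(d(144, -478) - 437398)/(X(632) + q(480)) = (372 - 437398)/(632 + 24*480) = -437026/(632 + 11520) = -437026/12152 = -437026*1/12152 = -218513/6076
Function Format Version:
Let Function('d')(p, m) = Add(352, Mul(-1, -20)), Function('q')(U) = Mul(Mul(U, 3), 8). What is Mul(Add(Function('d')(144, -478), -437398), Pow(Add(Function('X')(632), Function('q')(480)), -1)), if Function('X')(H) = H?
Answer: Rational(-218513, 6076) ≈ -35.963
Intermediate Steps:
Function('q')(U) = Mul(24, U) (Function('q')(U) = Mul(Mul(3, U), 8) = Mul(24, U))
Function('d')(p, m) = 372 (Function('d')(p, m) = Add(352, 20) = 372)
Mul(Add(Function('d')(144, -478), -437398), Pow(Add(Function('X')(632), Function('q')(480)), -1)) = Mul(Add(372, -437398), Pow(Add(632, Mul(24, 480)), -1)) = Mul(-437026, Pow(Add(632, 11520), -1)) = Mul(-437026, Pow(12152, -1)) = Mul(-437026, Rational(1, 12152)) = Rational(-218513, 6076)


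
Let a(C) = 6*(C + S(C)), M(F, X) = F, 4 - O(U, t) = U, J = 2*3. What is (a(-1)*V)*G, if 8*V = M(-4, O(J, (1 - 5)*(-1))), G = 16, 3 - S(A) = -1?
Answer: -144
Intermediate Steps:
J = 6
S(A) = 4 (S(A) = 3 - 1*(-1) = 3 + 1 = 4)
O(U, t) = 4 - U
a(C) = 24 + 6*C (a(C) = 6*(C + 4) = 6*(4 + C) = 24 + 6*C)
V = -½ (V = (⅛)*(-4) = -½ ≈ -0.50000)
(a(-1)*V)*G = ((24 + 6*(-1))*(-½))*16 = ((24 - 6)*(-½))*16 = (18*(-½))*16 = -9*16 = -144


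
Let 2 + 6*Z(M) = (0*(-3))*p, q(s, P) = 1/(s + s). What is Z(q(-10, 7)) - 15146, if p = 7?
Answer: -45439/3 ≈ -15146.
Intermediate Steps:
q(s, P) = 1/(2*s)
Z(M) = -⅓ (Z(M) = -⅓ + ((0*(-3))*7)/6 = -⅓ + (0*7)/6 = -⅓ + (⅙)*0 = -⅓ + 0 = -⅓)
Z(q(-10, 7)) - 15146 = -⅓ - 15146 = -45439/3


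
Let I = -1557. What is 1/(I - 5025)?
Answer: -1/6582 ≈ -0.00015193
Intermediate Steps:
1/(I - 5025) = 1/(-1557 - 5025) = 1/(-6582) = -1/6582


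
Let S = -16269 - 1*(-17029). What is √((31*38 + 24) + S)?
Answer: 3*√218 ≈ 44.294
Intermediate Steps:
S = 760 (S = -16269 + 17029 = 760)
√((31*38 + 24) + S) = √((31*38 + 24) + 760) = √((1178 + 24) + 760) = √(1202 + 760) = √1962 = 3*√218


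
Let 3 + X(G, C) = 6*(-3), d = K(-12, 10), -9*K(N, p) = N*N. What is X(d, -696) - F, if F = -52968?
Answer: 52947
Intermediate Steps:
K(N, p) = -N²/9 (K(N, p) = -N*N/9 = -N²/9)
d = -16 (d = -⅑*(-12)² = -⅑*144 = -16)
X(G, C) = -21 (X(G, C) = -3 + 6*(-3) = -3 - 18 = -21)
X(d, -696) - F = -21 - 1*(-52968) = -21 + 52968 = 52947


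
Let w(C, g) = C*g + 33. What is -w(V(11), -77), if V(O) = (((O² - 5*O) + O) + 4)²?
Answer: 505164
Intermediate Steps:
V(O) = (4 + O² - 4*O)² (V(O) = ((O² - 4*O) + 4)² = (4 + O² - 4*O)²)
w(C, g) = 33 + C*g
-w(V(11), -77) = -(33 + (4 + 11² - 4*11)²*(-77)) = -(33 + (4 + 121 - 44)²*(-77)) = -(33 + 81²*(-77)) = -(33 + 6561*(-77)) = -(33 - 505197) = -1*(-505164) = 505164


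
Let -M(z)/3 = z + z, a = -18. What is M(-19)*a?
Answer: -2052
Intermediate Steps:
M(z) = -6*z (M(z) = -3*(z + z) = -6*z)
M(-19)*a = -6*(-19)*(-18) = 114*(-18) = -2052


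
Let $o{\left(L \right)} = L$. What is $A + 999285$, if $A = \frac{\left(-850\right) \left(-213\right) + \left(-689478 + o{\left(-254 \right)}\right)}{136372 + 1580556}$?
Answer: $\frac{857849943899}{858464} \approx 9.9929 \cdot 10^{5}$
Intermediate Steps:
$A = - \frac{254341}{858464}$ ($A = \frac{\left(-850\right) \left(-213\right) - 689732}{136372 + 1580556} = \frac{181050 - 689732}{1716928} = \left(-508682\right) \frac{1}{1716928} = - \frac{254341}{858464} \approx -0.29627$)
$A + 999285 = - \frac{254341}{858464} + 999285 = \frac{857849943899}{858464}$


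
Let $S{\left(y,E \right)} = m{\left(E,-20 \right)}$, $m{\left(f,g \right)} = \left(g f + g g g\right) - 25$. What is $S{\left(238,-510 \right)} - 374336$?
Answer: $-372161$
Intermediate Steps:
$m{\left(f,g \right)} = -25 + g^{3} + f g$ ($m{\left(f,g \right)} = \left(f g + g^{2} g\right) - 25 = \left(f g + g^{3}\right) - 25 = \left(g^{3} + f g\right) - 25 = -25 + g^{3} + f g$)
$S{\left(y,E \right)} = -8025 - 20 E$ ($S{\left(y,E \right)} = -25 + \left(-20\right)^{3} + E \left(-20\right) = -25 - 8000 - 20 E = -8025 - 20 E$)
$S{\left(238,-510 \right)} - 374336 = \left(-8025 - -10200\right) - 374336 = \left(-8025 + 10200\right) - 374336 = 2175 - 374336 = -372161$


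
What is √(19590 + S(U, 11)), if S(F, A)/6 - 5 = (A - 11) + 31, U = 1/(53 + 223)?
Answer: √19806 ≈ 140.73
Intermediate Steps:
U = 1/276 ≈ 0.0036232
S(F, A) = 150 + 6*A (S(F, A) = 30 + 6*((A - 11) + 31) = 30 + 6*((-11 + A) + 31) = 30 + 6*(20 + A) = 30 + (120 + 6*A) = 150 + 6*A)
√(19590 + S(U, 11)) = √(19590 + (150 + 6*11)) = √(19590 + (150 + 66)) = √(19590 + 216) = √19806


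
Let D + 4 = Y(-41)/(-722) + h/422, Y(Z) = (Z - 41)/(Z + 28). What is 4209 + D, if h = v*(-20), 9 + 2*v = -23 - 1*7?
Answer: 4164794199/990223 ≈ 4205.9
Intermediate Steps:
v = -39/2 (v = -9/2 + (-23 - 1*7)/2 = -9/2 + (-23 - 7)/2 = -9/2 + (½)*(-30) = -9/2 - 15 = -39/2 ≈ -19.500)
h = 390 (h = -39/2*(-20) = 390)
Y(Z) = (-41 + Z)/(28 + Z)
D = -3054408/990223 (D = -4 + (((-41 - 41)/(28 - 41))/(-722) + 390/422) = -4 + ((-82/(-13))*(-1/722) + 390*(1/422)) = -4 + (-1/13*(-82)*(-1/722) + 195/211) = -4 + ((82/13)*(-1/722) + 195/211) = -4 + (-41/4693 + 195/211) = -4 + 906484/990223 = -3054408/990223 ≈ -3.0846)
4209 + D = 4209 - 3054408/990223 = 4164794199/990223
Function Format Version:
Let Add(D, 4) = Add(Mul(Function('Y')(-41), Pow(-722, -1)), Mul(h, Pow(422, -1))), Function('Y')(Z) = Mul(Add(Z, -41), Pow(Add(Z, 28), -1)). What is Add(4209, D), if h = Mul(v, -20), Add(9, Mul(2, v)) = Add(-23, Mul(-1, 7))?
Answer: Rational(4164794199, 990223) ≈ 4205.9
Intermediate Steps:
v = Rational(-39, 2) (v = Add(Rational(-9, 2), Mul(Rational(1, 2), Add(-23, Mul(-1, 7)))) = Add(Rational(-9, 2), Mul(Rational(1, 2), Add(-23, -7))) = Add(Rational(-9, 2), Mul(Rational(1, 2), -30)) = Add(Rational(-9, 2), -15) = Rational(-39, 2) ≈ -19.500)
h = 390 (h = Mul(Rational(-39, 2), -20) = 390)
Function('Y')(Z) = Mul(Pow(Add(28, Z), -1), Add(-41, Z)) (Function('Y')(Z) = Mul(Add(-41, Z), Pow(Add(28, Z), -1)) = Mul(Pow(Add(28, Z), -1), Add(-41, Z)))
D = Rational(-3054408, 990223) (D = Add(-4, Add(Mul(Mul(Pow(Add(28, -41), -1), Add(-41, -41)), Pow(-722, -1)), Mul(390, Pow(422, -1)))) = Add(-4, Add(Mul(Mul(Pow(-13, -1), -82), Rational(-1, 722)), Mul(390, Rational(1, 422)))) = Add(-4, Add(Mul(Mul(Rational(-1, 13), -82), Rational(-1, 722)), Rational(195, 211))) = Add(-4, Add(Mul(Rational(82, 13), Rational(-1, 722)), Rational(195, 211))) = Add(-4, Add(Rational(-41, 4693), Rational(195, 211))) = Add(-4, Rational(906484, 990223)) = Rational(-3054408, 990223) ≈ -3.0846)
Add(4209, D) = Add(4209, Rational(-3054408, 990223)) = Rational(4164794199, 990223)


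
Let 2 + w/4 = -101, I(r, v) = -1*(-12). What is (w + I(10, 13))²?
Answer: 160000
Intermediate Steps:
I(r, v) = 12
w = -412 (w = -8 + 4*(-101) = -8 - 404 = -412)
(w + I(10, 13))² = (-412 + 12)² = (-400)² = 160000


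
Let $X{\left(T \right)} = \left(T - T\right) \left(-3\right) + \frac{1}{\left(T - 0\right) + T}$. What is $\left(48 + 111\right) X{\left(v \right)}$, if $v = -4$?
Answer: $- \frac{159}{8} \approx -19.875$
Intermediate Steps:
$X{\left(T \right)} = \frac{1}{2 T}$ ($X{\left(T \right)} = 0 \left(-3\right) + \frac{1}{\left(T + 0\right) + T} = 0 + \frac{1}{T + T} = 0 + \frac{1}{2 T} = \frac{1}{2 T}$)
$\left(48 + 111\right) X{\left(v \right)} = \left(48 + 111\right) \frac{1}{2 \left(-4\right)} = 159 \cdot \frac{1}{2} \left(- \frac{1}{4}\right) = 159 \left(- \frac{1}{8}\right) = - \frac{159}{8}$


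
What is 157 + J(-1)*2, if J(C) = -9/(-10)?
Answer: 794/5 ≈ 158.80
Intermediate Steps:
J(C) = 9/10 (J(C) = -9*(-1/10) = 9/10)
157 + J(-1)*2 = 157 + (9/10)*2 = 157 + 9/5 = 794/5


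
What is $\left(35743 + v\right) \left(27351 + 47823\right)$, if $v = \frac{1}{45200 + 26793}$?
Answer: $\frac{193441179769200}{71993} \approx 2.6869 \cdot 10^{9}$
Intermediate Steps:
$v = \frac{1}{71993} \approx 1.389 \cdot 10^{-5}$
$\left(35743 + v\right) \left(27351 + 47823\right) = \left(35743 + \frac{1}{71993}\right) \left(27351 + 47823\right) = \frac{2573245800}{71993} \cdot 75174 = \frac{193441179769200}{71993}$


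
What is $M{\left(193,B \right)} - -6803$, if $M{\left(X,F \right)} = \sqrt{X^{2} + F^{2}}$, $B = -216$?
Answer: $6803 + \sqrt{83905} \approx 7092.7$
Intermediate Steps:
$M{\left(X,F \right)} = \sqrt{F^{2} + X^{2}}$
$M{\left(193,B \right)} - -6803 = \sqrt{\left(-216\right)^{2} + 193^{2}} - -6803 = \sqrt{46656 + 37249} + 6803 = \sqrt{83905} + 6803 = 6803 + \sqrt{83905}$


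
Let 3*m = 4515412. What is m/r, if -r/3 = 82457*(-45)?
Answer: 4515412/33395085 ≈ 0.13521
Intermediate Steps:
r = 11131695 (r = -247371*(-45) = -3*(-3710565) = 11131695)
m = 4515412/3 (m = (⅓)*4515412 = 4515412/3 ≈ 1.5051e+6)
m/r = (4515412/3)/11131695 = (4515412/3)*(1/11131695) = 4515412/33395085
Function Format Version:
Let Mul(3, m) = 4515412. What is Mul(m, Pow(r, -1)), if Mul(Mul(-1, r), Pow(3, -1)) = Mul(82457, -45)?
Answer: Rational(4515412, 33395085) ≈ 0.13521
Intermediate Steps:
r = 11131695 (r = Mul(-3, Mul(82457, -45)) = Mul(-3, -3710565) = 11131695)
m = Rational(4515412, 3) (m = Mul(Rational(1, 3), 4515412) = Rational(4515412, 3) ≈ 1.5051e+6)
Mul(m, Pow(r, -1)) = Mul(Rational(4515412, 3), Pow(11131695, -1)) = Mul(Rational(4515412, 3), Rational(1, 11131695)) = Rational(4515412, 33395085)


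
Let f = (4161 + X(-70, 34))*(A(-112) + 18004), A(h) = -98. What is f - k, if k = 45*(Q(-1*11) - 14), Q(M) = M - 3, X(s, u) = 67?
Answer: 75707828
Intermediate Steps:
Q(M) = -3 + M
f = 75706568 (f = (4161 + 67)*(-98 + 18004) = 4228*17906 = 75706568)
k = -1260 (k = 45*((-3 - 1*11) - 14) = 45*((-3 - 11) - 14) = 45*(-14 - 14) = 45*(-28) = -1260)
f - k = 75706568 - 1*(-1260) = 75706568 + 1260 = 75707828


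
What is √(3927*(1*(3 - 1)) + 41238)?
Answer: 2*√12273 ≈ 221.57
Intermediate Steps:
√(3927*(1*(3 - 1)) + 41238) = √(3927*(1*2) + 41238) = √(3927*2 + 41238) = √(7854 + 41238) = √49092 = 2*√12273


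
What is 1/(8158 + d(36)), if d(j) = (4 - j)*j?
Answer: 1/7006 ≈ 0.00014273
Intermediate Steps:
d(j) = j*(4 - j)
1/(8158 + d(36)) = 1/(8158 + 36*(4 - 1*36)) = 1/(8158 + 36*(4 - 36)) = 1/(8158 + 36*(-32)) = 1/(8158 - 1152) = 1/7006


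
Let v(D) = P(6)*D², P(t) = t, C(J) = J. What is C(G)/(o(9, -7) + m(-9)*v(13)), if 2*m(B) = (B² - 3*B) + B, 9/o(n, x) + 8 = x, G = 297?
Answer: 495/83654 ≈ 0.0059172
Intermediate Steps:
o(n, x) = 9/(-8 + x)
m(B) = B²/2 - B (m(B) = ((B² - 3*B) + B)/2 = (B² - 2*B)/2 = B²/2 - B)
v(D) = 6*D²
C(G)/(o(9, -7) + m(-9)*v(13)) = 297/(9/(-8 - 7) + ((½)*(-9)*(-2 - 9))*(6*13²)) = 297/(9/(-15) + ((½)*(-9)*(-11))*(6*169)) = 297/(9*(-1/15) + (99/2)*1014) = 297/(-⅗ + 50193) = 297/(250962/5) = 297*(5/250962) = 495/83654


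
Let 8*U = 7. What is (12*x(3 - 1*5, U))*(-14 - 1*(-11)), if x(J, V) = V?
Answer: -63/2 ≈ -31.500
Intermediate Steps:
U = 7/8 (U = (⅛)*7 = 7/8 ≈ 0.87500)
(12*x(3 - 1*5, U))*(-14 - 1*(-11)) = (12*(7/8))*(-14 - 1*(-11)) = 21*(-14 + 11)/2 = (21/2)*(-3) = -63/2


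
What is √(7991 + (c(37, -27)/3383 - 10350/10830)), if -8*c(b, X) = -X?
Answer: √528178007967542/257108 ≈ 89.387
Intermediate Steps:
c(b, X) = X/8 (c(b, X) = -(-1)*X/8 = X/8)
√(7991 + (c(37, -27)/3383 - 10350/10830)) = √(7991 + (((⅛)*(-27))/3383 - 10350/10830)) = √(7991 + (-27/8*1/3383 - 10350*1/10830)) = √(7991 + (-27/27064 - 345/361)) = √(7991 - 9346827/9770104) = √(78063554237/9770104) = √528178007967542/257108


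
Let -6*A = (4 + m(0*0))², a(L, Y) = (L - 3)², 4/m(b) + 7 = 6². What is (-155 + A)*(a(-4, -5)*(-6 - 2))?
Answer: 52039960/841 ≈ 61879.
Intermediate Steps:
m(b) = 4/29 (m(b) = 4/(-7 + 6²) = 4/(-7 + 36) = 4/29)
a(L, Y) = (-3 + L)²
A = -2400/841 (A = -(4 + 4/29)²/6 = -(120/29)²/6 = -⅙*14400/841 = -2400/841 ≈ -2.8537)
(-155 + A)*(a(-4, -5)*(-6 - 2)) = (-155 - 2400/841)*((-3 - 4)²*(-6 - 2)) = -132755*(-7)²*(-8)/841 = -6504995*(-8)/841 = -132755/841*(-392) = 52039960/841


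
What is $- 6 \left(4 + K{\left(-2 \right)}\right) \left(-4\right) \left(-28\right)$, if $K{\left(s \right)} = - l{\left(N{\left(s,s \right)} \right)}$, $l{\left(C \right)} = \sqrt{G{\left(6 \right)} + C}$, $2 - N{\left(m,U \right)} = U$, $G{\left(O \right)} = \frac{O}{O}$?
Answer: $-2688 + 672 \sqrt{5} \approx -1185.4$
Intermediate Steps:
$G{\left(O \right)} = 1$
$N{\left(m,U \right)} = 2 - U$
$l{\left(C \right)} = \sqrt{1 + C}$
$K{\left(s \right)} = - \sqrt{3 - s}$ ($K{\left(s \right)} = - \sqrt{1 - \left(-2 + s\right)} = - \sqrt{3 - s}$)
$- 6 \left(4 + K{\left(-2 \right)}\right) \left(-4\right) \left(-28\right) = - 6 \left(4 - \sqrt{3 - -2}\right) \left(-4\right) \left(-28\right) = - 6 \left(4 - \sqrt{3 + 2}\right) \left(-4\right) \left(-28\right) = - 6 \left(4 - \sqrt{5}\right) \left(-4\right) \left(-28\right) = - 6 \left(-16 + 4 \sqrt{5}\right) \left(-28\right) = \left(96 - 24 \sqrt{5}\right) \left(-28\right) = -2688 + 672 \sqrt{5}$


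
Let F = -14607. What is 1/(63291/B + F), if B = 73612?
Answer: -73612/1075187193 ≈ -6.8464e-5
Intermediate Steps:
1/(63291/B + F) = 1/(63291/73612 - 14607) = 1/(-1075187193/73612) = -73612/1075187193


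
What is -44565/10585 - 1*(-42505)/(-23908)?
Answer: -303075089/50613236 ≈ -5.9881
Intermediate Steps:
-44565/10585 - 1*(-42505)/(-23908) = -44565*1/10585 + 42505*(-1/23908) = -8913/2117 - 42505/23908 = -303075089/50613236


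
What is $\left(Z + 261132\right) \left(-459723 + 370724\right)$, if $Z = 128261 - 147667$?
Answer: $-21513372274$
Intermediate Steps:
$Z = -19406$
$\left(Z + 261132\right) \left(-459723 + 370724\right) = \left(-19406 + 261132\right) \left(-459723 + 370724\right) = 241726 \left(-88999\right) = -21513372274$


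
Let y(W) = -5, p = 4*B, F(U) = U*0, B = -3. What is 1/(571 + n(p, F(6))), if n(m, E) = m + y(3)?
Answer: 1/554 ≈ 0.0018051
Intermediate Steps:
F(U) = 0
p = -12 (p = 4*(-3) = -12)
n(m, E) = -5 + m (n(m, E) = m - 5 = -5 + m)
1/(571 + n(p, F(6))) = 1/(571 + (-5 - 12)) = 1/(571 - 17) = 1/554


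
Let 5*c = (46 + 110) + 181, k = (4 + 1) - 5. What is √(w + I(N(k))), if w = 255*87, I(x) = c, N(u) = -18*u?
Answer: √556310/5 ≈ 149.17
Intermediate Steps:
k = 0 (k = 5 - 5 = 0)
c = 337/5 (c = ((46 + 110) + 181)/5 = (156 + 181)/5 = (⅕)*337 = 337/5 ≈ 67.400)
I(x) = 337/5
w = 22185
√(w + I(N(k))) = √(22185 + 337/5) = √(111262/5) = √556310/5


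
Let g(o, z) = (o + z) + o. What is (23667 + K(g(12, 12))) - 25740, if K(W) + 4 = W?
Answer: -2041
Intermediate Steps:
g(o, z) = z + 2*o
K(W) = -4 + W
(23667 + K(g(12, 12))) - 25740 = (23667 + (-4 + (12 + 2*12))) - 25740 = (23667 + (-4 + (12 + 24))) - 25740 = (23667 + (-4 + 36)) - 25740 = (23667 + 32) - 25740 = 23699 - 25740 = -2041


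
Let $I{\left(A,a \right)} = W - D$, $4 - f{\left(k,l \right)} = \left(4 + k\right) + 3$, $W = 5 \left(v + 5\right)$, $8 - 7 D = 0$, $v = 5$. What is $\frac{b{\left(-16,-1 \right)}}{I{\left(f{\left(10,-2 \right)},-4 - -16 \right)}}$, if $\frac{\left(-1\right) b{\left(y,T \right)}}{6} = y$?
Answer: $\frac{112}{57} \approx 1.9649$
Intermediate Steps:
$b{\left(y,T \right)} = - 6 y$
$D = \frac{8}{7}$ ($D = \frac{8}{7} - 0 = \frac{8}{7} + 0 = \frac{8}{7} \approx 1.1429$)
$W = 50$ ($W = 5 \left(5 + 5\right) = 5 \cdot 10 = 50$)
$f{\left(k,l \right)} = -3 - k$ ($f{\left(k,l \right)} = 4 - \left(\left(4 + k\right) + 3\right) = 4 - \left(7 + k\right) = -3 - k$)
$I{\left(A,a \right)} = \frac{342}{7}$ ($I{\left(A,a \right)} = 50 - \frac{8}{7} = \frac{342}{7}$)
$\frac{b{\left(-16,-1 \right)}}{I{\left(f{\left(10,-2 \right)},-4 - -16 \right)}} = \frac{\left(-6\right) \left(-16\right)}{\frac{342}{7}} = 96 \cdot \frac{7}{342} = \frac{112}{57}$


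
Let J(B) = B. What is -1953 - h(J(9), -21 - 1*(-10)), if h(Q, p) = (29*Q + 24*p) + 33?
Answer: -1983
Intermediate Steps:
h(Q, p) = 33 + 24*p + 29*Q (h(Q, p) = (24*p + 29*Q) + 33 = 33 + 24*p + 29*Q)
-1953 - h(J(9), -21 - 1*(-10)) = -1953 - (33 + 24*(-21 - 1*(-10)) + 29*9) = -1953 - (33 + 24*(-21 + 10) + 261) = -1953 - (33 + 24*(-11) + 261) = -1953 - (33 - 264 + 261) = -1953 - 1*30 = -1953 - 30 = -1983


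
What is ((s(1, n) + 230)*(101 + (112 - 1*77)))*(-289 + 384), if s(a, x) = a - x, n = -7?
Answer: 3074960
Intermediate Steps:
((s(1, n) + 230)*(101 + (112 - 1*77)))*(-289 + 384) = (((1 - 1*(-7)) + 230)*(101 + (112 - 1*77)))*(-289 + 384) = (((1 + 7) + 230)*(101 + (112 - 77)))*95 = ((8 + 230)*(101 + 35))*95 = (238*136)*95 = 32368*95 = 3074960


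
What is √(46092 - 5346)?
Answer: √40746 ≈ 201.86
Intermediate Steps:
√(46092 - 5346) = √40746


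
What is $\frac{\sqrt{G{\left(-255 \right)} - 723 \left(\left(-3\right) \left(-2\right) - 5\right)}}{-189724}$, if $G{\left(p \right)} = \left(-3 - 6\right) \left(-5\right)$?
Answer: $- \frac{i \sqrt{678}}{189724} \approx - 0.00013724 i$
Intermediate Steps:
$G{\left(p \right)} = 45$ ($G{\left(p \right)} = \left(-9\right) \left(-5\right) = 45$)
$\frac{\sqrt{G{\left(-255 \right)} - 723 \left(\left(-3\right) \left(-2\right) - 5\right)}}{-189724} = \frac{\sqrt{45 - 723 \left(\left(-3\right) \left(-2\right) - 5\right)}}{-189724} = \sqrt{45 - 723 \left(6 - 5\right)} \left(- \frac{1}{189724}\right) = \sqrt{45 - 723} \left(- \frac{1}{189724}\right) = \sqrt{-678} \left(- \frac{1}{189724}\right) = i \sqrt{678} \left(- \frac{1}{189724}\right) = - \frac{i \sqrt{678}}{189724}$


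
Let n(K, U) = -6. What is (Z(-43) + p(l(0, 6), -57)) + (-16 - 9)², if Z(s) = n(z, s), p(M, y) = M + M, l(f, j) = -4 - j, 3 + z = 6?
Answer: 599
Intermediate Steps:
z = 3 (z = -3 + 6 = 3)
p(M, y) = 2*M
Z(s) = -6
(Z(-43) + p(l(0, 6), -57)) + (-16 - 9)² = (-6 + 2*(-4 - 1*6)) + (-16 - 9)² = (-6 + 2*(-4 - 6)) + (-25)² = (-6 + 2*(-10)) + 625 = (-6 - 20) + 625 = -26 + 625 = 599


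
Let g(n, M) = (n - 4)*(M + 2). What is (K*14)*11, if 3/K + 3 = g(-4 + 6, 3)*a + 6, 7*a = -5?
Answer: 3234/71 ≈ 45.549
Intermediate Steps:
a = -5/7 (a = (⅐)*(-5) = -5/7 ≈ -0.71429)
g(n, M) = (-4 + n)*(2 + M)
K = 21/71 (K = 3/(-3 + ((-8 - 4*3 + 2*(-4 + 6) + 3*(-4 + 6))*(-5/7) + 6)) = 3/(-3 + ((-8 - 12 + 2*2 + 3*2)*(-5/7) + 6)) = 3/(-3 + ((-8 - 12 + 4 + 6)*(-5/7) + 6)) = 3/(-3 + (-10*(-5/7) + 6)) = 3/(-3 + (50/7 + 6)) = 3/(-3 + 92/7) = 3/(71/7) = 3*(7/71) = 21/71 ≈ 0.29577)
(K*14)*11 = ((21/71)*14)*11 = (294/71)*11 = 3234/71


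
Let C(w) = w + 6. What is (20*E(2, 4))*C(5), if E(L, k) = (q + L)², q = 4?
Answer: 7920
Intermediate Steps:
C(w) = 6 + w
E(L, k) = (4 + L)²
(20*E(2, 4))*C(5) = (20*(4 + 2)²)*(6 + 5) = (20*6²)*11 = (20*36)*11 = 720*11 = 7920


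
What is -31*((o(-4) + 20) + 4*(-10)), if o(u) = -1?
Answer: 651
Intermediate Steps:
-31*((o(-4) + 20) + 4*(-10)) = -31*((-1 + 20) + 4*(-10)) = -31*(19 - 40) = -31*(-21) = 651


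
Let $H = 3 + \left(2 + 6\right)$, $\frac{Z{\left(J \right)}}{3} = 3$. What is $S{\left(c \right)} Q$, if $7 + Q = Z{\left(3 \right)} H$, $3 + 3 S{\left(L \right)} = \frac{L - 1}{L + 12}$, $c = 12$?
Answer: $- \frac{1403}{18} \approx -77.944$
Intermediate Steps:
$Z{\left(J \right)} = 9$ ($Z{\left(J \right)} = 3 \cdot 3 = 9$)
$S{\left(L \right)} = -1 + \frac{-1 + L}{3 \left(12 + L\right)}$ ($S{\left(L \right)} = -1 + \frac{\left(L - 1\right) \frac{1}{L + 12}}{3} = -1 + \frac{\left(-1 + L\right) \frac{1}{12 + L}}{3} = -1 + \frac{\frac{1}{12 + L} \left(-1 + L\right)}{3} = -1 + \frac{-1 + L}{3 \left(12 + L\right)}$)
$H = 11$ ($H = 3 + 8 = 11$)
$Q = 92$ ($Q = -7 + 9 \cdot 11 = -7 + 99 = 92$)
$S{\left(c \right)} Q = \frac{-37 - 24}{3 \left(12 + 12\right)} 92 = \frac{-37 - 24}{3 \cdot 24} \cdot 92 = \frac{1}{3} \cdot \frac{1}{24} \left(-61\right) 92 = \left(- \frac{61}{72}\right) 92 = - \frac{1403}{18}$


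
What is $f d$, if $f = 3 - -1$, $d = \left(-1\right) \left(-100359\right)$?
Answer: $401436$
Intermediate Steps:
$d = 100359$
$f = 4$ ($f = 3 + 1 = 4$)
$f d = 4 \cdot 100359 = 401436$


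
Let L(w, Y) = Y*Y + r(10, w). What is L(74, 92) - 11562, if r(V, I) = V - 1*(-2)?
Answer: -3086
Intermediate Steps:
r(V, I) = 2 + V (r(V, I) = V + 2 = 2 + V)
L(w, Y) = 12 + Y**2 (L(w, Y) = Y*Y + (2 + 10) = Y**2 + 12 = 12 + Y**2)
L(74, 92) - 11562 = (12 + 92**2) - 11562 = (12 + 8464) - 11562 = 8476 - 11562 = -3086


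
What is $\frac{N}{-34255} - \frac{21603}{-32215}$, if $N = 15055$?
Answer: $\frac{7916}{34255} \approx 0.23109$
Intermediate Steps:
$\frac{N}{-34255} - \frac{21603}{-32215} = \frac{15055}{-34255} - \frac{21603}{-32215} = 15055 \left(- \frac{1}{34255}\right) - - \frac{57}{85} = - \frac{3011}{6851} + \frac{57}{85} = \frac{7916}{34255}$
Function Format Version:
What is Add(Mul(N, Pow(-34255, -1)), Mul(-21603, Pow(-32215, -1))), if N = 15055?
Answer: Rational(7916, 34255) ≈ 0.23109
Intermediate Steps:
Add(Mul(N, Pow(-34255, -1)), Mul(-21603, Pow(-32215, -1))) = Add(Mul(15055, Pow(-34255, -1)), Mul(-21603, Pow(-32215, -1))) = Add(Mul(15055, Rational(-1, 34255)), Mul(-21603, Rational(-1, 32215))) = Add(Rational(-3011, 6851), Rational(57, 85)) = Rational(7916, 34255)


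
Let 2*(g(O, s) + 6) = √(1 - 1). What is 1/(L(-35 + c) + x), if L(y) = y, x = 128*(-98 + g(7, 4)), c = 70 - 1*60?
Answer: -1/13337 ≈ -7.4979e-5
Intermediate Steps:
c = 10 (c = 70 - 60 = 10)
g(O, s) = -6 (g(O, s) = -6 + √(1 - 1)/2 = -6 + √0/2 = -6 + (½)*0 = -6 + 0 = -6)
x = -13312 (x = 128*(-98 - 6) = 128*(-104) = -13312)
1/(L(-35 + c) + x) = 1/((-35 + 10) - 13312) = 1/(-25 - 13312) = 1/(-13337) = -1/13337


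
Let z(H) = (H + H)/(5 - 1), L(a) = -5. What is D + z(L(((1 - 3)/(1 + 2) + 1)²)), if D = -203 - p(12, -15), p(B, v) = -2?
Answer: -407/2 ≈ -203.50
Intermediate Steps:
z(H) = H/2 (z(H) = (2*H)/4 = (2*H)*(¼) = H/2)
D = -201 (D = -203 - 1*(-2) = -203 + 2 = -201)
D + z(L(((1 - 3)/(1 + 2) + 1)²)) = -201 + (½)*(-5) = -201 - 5/2 = -407/2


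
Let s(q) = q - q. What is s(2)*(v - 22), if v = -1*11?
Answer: 0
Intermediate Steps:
s(q) = 0
v = -11
s(2)*(v - 22) = 0*(-11 - 22) = 0*(-33) = 0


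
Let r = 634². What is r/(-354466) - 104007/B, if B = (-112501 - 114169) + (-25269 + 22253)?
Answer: -9242786759/13569312946 ≈ -0.68115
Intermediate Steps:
r = 401956
B = -229686 (B = -226670 - 3016 = -229686)
r/(-354466) - 104007/B = 401956/(-354466) - 104007/(-229686) = 401956*(-1/354466) - 104007*(-1/229686) = -200978/177233 + 34669/76562 = -9242786759/13569312946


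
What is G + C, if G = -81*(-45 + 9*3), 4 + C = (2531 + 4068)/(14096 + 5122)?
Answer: 27949571/19218 ≈ 1454.3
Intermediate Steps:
C = -70273/19218 (C = -4 + (2531 + 4068)/(14096 + 5122) = -4 + 6599/19218 = -70273/19218 ≈ -3.6566)
G = 1458 (G = -81*(-45 + 27) = -81*(-18) = 1458)
G + C = 1458 - 70273/19218 = 27949571/19218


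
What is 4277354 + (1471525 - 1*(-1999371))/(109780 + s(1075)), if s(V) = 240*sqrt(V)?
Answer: 1202736720582/281185 - 19536*sqrt(43)/56237 ≈ 4.2774e+6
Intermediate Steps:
4277354 + (1471525 - 1*(-1999371))/(109780 + s(1075)) = 4277354 + (1471525 - 1*(-1999371))/(109780 + 240*sqrt(1075)) = 4277354 + (1471525 + 1999371)/(109780 + 240*(5*sqrt(43))) = 4277354 + 3470896/(109780 + 1200*sqrt(43))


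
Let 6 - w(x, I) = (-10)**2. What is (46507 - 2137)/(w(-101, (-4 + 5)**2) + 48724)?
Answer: 1479/1621 ≈ 0.91240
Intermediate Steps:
w(x, I) = -94 (w(x, I) = 6 - 1*(-10)**2 = 6 - 1*100 = 6 - 100 = -94)
(46507 - 2137)/(w(-101, (-4 + 5)**2) + 48724) = (46507 - 2137)/(-94 + 48724) = 44370/48630 = 44370*(1/48630) = 1479/1621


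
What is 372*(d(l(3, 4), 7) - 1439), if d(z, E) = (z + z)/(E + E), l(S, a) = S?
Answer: -3746040/7 ≈ -5.3515e+5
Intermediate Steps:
d(z, E) = z/E (d(z, E) = (2*z)/((2*E)) = (2*z)*(1/(2*E)) = z/E)
372*(d(l(3, 4), 7) - 1439) = 372*(3/7 - 1439) = 372*(-10070/7) = -3746040/7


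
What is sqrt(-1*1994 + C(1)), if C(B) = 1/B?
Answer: I*sqrt(1993) ≈ 44.643*I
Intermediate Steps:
sqrt(-1*1994 + C(1)) = sqrt(-1*1994 + 1/1) = sqrt(-1994 + 1) = sqrt(-1993) = I*sqrt(1993)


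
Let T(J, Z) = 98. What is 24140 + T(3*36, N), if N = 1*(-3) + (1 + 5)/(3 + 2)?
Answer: 24238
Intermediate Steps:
N = -9/5 (N = -3 + 6/5 = -9/5 ≈ -1.8000)
24140 + T(3*36, N) = 24140 + 98 = 24238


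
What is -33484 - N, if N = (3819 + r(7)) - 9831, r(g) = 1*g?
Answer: -27479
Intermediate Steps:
r(g) = g
N = -6005 (N = (3819 + 7) - 9831 = 3826 - 9831 = -6005)
-33484 - N = -33484 - 1*(-6005) = -33484 + 6005 = -27479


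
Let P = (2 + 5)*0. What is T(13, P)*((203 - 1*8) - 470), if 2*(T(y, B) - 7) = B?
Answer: -1925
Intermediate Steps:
P = 0 (P = 7*0 = 0)
T(y, B) = 7 + B/2
T(13, P)*((203 - 1*8) - 470) = (7 + (½)*0)*((203 - 1*8) - 470) = (7 + 0)*((203 - 8) - 470) = 7*(195 - 470) = 7*(-275) = -1925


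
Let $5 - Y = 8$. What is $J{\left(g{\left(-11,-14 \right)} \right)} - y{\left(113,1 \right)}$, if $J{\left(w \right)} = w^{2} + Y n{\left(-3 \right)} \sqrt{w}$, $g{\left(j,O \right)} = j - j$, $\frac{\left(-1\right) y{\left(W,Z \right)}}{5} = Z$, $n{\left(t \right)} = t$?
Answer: $5$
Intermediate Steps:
$Y = -3$ ($Y = 5 - 8 = -3$)
$y{\left(W,Z \right)} = - 5 Z$
$g{\left(j,O \right)} = 0$
$J{\left(w \right)} = w^{2} + 9 \sqrt{w}$ ($J{\left(w \right)} = w^{2} - 3 \left(- 3 \sqrt{w}\right) = w^{2} + 9 \sqrt{w}$)
$J{\left(g{\left(-11,-14 \right)} \right)} - y{\left(113,1 \right)} = \left(0^{2} + 9 \sqrt{0}\right) - \left(-5\right) 1 = \left(0 + 9 \cdot 0\right) - -5 = \left(0 + 0\right) + 5 = 0 + 5 = 5$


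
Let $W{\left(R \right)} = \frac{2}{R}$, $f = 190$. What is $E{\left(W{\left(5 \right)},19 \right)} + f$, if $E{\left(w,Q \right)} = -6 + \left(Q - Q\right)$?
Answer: $184$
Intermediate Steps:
$E{\left(w,Q \right)} = -6$ ($E{\left(w,Q \right)} = -6 + 0 = -6$)
$E{\left(W{\left(5 \right)},19 \right)} + f = -6 + 190 = 184$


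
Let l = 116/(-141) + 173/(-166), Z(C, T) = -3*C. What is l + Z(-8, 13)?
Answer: 518095/23406 ≈ 22.135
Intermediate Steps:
l = -43649/23406 (l = 116*(-1/141) + 173*(-1/166) = -116/141 - 173/166 = -43649/23406 ≈ -1.8649)
l + Z(-8, 13) = -43649/23406 - 3*(-8) = -43649/23406 + 24 = 518095/23406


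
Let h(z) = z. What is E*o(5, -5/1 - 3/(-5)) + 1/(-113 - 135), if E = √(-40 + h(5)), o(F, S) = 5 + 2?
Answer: -1/248 + 7*I*√35 ≈ -0.0040323 + 41.413*I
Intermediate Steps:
o(F, S) = 7
E = I*√35 (E = √(-40 + 5) = √(-35) = I*√35 ≈ 5.9161*I)
E*o(5, -5/1 - 3/(-5)) + 1/(-113 - 135) = (I*√35)*7 + 1/(-113 - 135) = 7*I*√35 + 1/(-248) = 7*I*√35 - 1/248 = -1/248 + 7*I*√35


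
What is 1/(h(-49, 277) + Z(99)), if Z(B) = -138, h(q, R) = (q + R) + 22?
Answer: 1/112 ≈ 0.0089286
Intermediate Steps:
h(q, R) = 22 + R + q (h(q, R) = (R + q) + 22 = 22 + R + q)
1/(h(-49, 277) + Z(99)) = 1/((22 + 277 - 49) - 138) = 1/(250 - 138) = 1/112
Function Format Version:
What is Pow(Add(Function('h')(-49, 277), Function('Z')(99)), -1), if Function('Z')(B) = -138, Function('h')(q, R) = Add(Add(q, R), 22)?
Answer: Rational(1, 112) ≈ 0.0089286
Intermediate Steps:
Function('h')(q, R) = Add(22, R, q) (Function('h')(q, R) = Add(Add(R, q), 22) = Add(22, R, q))
Pow(Add(Function('h')(-49, 277), Function('Z')(99)), -1) = Pow(Add(Add(22, 277, -49), -138), -1) = Pow(Add(250, -138), -1) = Pow(112, -1) = Rational(1, 112)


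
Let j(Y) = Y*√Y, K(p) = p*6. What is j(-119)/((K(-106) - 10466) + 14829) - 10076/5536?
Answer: -2519/1384 - 119*I*√119/3727 ≈ -1.8201 - 0.34831*I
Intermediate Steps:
K(p) = 6*p
j(Y) = Y^(3/2)
j(-119)/((K(-106) - 10466) + 14829) - 10076/5536 = (-119)^(3/2)/((6*(-106) - 10466) + 14829) - 10076/5536 = (-119*I*√119)/((-636 - 10466) + 14829) - 10076*1/5536 = (-119*I*√119)/(-11102 + 14829) - 2519/1384 = -119*I*√119/3727 - 2519/1384 = -2519/1384 - 119*I*√119/3727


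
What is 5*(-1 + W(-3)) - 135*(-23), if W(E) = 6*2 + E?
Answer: 3145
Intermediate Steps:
W(E) = 12 + E
5*(-1 + W(-3)) - 135*(-23) = 5*(-1 + (12 - 3)) - 135*(-23) = 5*(-1 + 9) + 3105 = 5*8 + 3105 = 40 + 3105 = 3145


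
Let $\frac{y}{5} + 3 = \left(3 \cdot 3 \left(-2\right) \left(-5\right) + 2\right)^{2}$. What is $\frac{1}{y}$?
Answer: $\frac{1}{42305} \approx 2.3638 \cdot 10^{-5}$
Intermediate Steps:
$y = 42305$ ($y = -15 + 5 \left(3 \cdot 3 \left(-2\right) \left(-5\right) + 2\right)^{2} = -15 + 5 \left(3 \left(-6\right) \left(-5\right) + 2\right)^{2} = -15 + 5 \left(\left(-18\right) \left(-5\right) + 2\right)^{2} = -15 + 5 \left(90 + 2\right)^{2} = -15 + 5 \cdot 92^{2} = -15 + 5 \cdot 8464 = -15 + 42320 = 42305$)
$\frac{1}{y} = \frac{1}{42305}$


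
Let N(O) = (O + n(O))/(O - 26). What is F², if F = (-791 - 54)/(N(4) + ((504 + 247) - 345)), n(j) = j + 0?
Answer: 86397025/19909444 ≈ 4.3395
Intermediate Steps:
n(j) = j
N(O) = 2*O/(-26 + O) (N(O) = (O + O)/(O - 26) = (2*O)/(-26 + O) = 2*O/(-26 + O))
F = -9295/4462 (F = (-791 - 54)/(2*4/(-26 + 4) + ((504 + 247) - 345)) = -845/(2*4/(-22) + (751 - 345)) = -845/(2*4*(-1/22) + 406) = -845/(-4/11 + 406) = -845/4462/11 = -845*11/4462 = -9295/4462 ≈ -2.0831)
F² = (-9295/4462)² = 86397025/19909444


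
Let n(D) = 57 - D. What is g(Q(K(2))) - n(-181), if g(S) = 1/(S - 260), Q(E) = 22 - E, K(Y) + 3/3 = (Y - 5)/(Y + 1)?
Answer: -56169/236 ≈ -238.00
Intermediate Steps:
K(Y) = -1 + (-5 + Y)/(1 + Y) (K(Y) = -1 + (Y - 5)/(Y + 1) = -1 + (-5 + Y)/(1 + Y))
g(S) = 1/(-260 + S)
g(Q(K(2))) - n(-181) = 1/(-260 + (22 - (-6)/(1 + 2))) - (57 - 1*(-181)) = 1/(-260 + (22 - (-6)/3)) - (57 + 181) = 1/(-260 + (22 - (-6)/3)) - 1*238 = 1/(-260 + (22 - 1*(-2))) - 238 = 1/(-260 + (22 + 2)) - 238 = 1/(-260 + 24) - 238 = 1/(-236) - 238 = -1/236 - 238 = -56169/236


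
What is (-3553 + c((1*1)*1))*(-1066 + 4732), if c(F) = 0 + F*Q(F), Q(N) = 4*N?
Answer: -13010634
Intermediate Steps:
c(F) = 4*F² (c(F) = 0 + F*(4*F) = 0 + 4*F² = 4*F²)
(-3553 + c((1*1)*1))*(-1066 + 4732) = (-3553 + 4*((1*1)*1)²)*(-1066 + 4732) = (-3553 + 4*(1*1)²)*3666 = (-3553 + 4*1²)*3666 = (-3553 + 4*1)*3666 = (-3553 + 4)*3666 = -3549*3666 = -13010634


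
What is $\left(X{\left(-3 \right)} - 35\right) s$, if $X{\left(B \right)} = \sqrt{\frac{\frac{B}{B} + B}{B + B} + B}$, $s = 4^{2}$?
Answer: $-560 + \frac{32 i \sqrt{6}}{3} \approx -560.0 + 26.128 i$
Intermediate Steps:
$s = 16$
$X{\left(B \right)} = \sqrt{B + \frac{1 + B}{2 B}}$ ($X{\left(B \right)} = \sqrt{\frac{1 + B}{2 B} + B} = \sqrt{B + \frac{1 + B}{2 B}}$)
$\left(X{\left(-3 \right)} - 35\right) s = \left(\frac{\sqrt{2 + \frac{2}{-3} + 4 \left(-3\right)}}{2} - 35\right) 16 = \left(\frac{\sqrt{2 + 2 \left(- \frac{1}{3}\right) - 12}}{2} - 35\right) 16 = \left(\frac{\sqrt{2 - \frac{2}{3} - 12}}{2} - 35\right) 16 = \left(\frac{\sqrt{- \frac{32}{3}}}{2} - 35\right) 16 = \left(\frac{\frac{4}{3} i \sqrt{6}}{2} - 35\right) 16 = \left(\frac{2 i \sqrt{6}}{3} - 35\right) 16 = \left(-35 + \frac{2 i \sqrt{6}}{3}\right) 16 = -560 + \frac{32 i \sqrt{6}}{3}$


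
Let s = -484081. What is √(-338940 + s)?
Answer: I*√823021 ≈ 907.21*I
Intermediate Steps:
√(-338940 + s) = √(-338940 - 484081) = √(-823021) = I*√823021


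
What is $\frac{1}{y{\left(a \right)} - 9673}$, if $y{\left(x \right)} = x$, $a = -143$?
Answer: $- \frac{1}{9816} \approx -0.00010187$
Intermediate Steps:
$\frac{1}{y{\left(a \right)} - 9673} = \frac{1}{-143 - 9673} = \frac{1}{-9816} = - \frac{1}{9816}$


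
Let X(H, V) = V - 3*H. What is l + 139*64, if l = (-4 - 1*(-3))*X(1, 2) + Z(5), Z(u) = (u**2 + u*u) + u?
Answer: 8952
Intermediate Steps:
Z(u) = u + 2*u**2 (Z(u) = (u**2 + u**2) + u = 2*u**2 + u = u + 2*u**2)
l = 56 (l = (-4 - 1*(-3))*(2 - 3*1) + 5*(1 + 2*5) = (-4 + 3)*(2 - 3) + 5*(1 + 10) = -1*(-1) + 5*11 = 1 + 55 = 56)
l + 139*64 = 56 + 139*64 = 56 + 8896 = 8952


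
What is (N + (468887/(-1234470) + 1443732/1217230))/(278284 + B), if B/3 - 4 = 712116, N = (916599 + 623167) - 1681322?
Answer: -21270563541004457/362832597453665640 ≈ -0.058624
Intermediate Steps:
N = -141556 (N = 1539766 - 1681322 = -141556)
B = 2136360 (B = 12 + 3*712116 = 12 + 2136348 = 2136360)
(N + (468887/(-1234470) + 1443732/1217230))/(278284 + B) = (-141556 + (468887/(-1234470) + 1443732/1217230))/(278284 + 2136360) = (-141556 + (468887*(-1/1234470) + 1443732*(1/1217230)))/2414644 = (-141556 + (-468887/1234470 + 721866/608615))*(1/2414644) = (-141556 + 121150051903/150263391810)*(1/2414644) = -21270563541004457/150263391810*1/2414644 = -21270563541004457/362832597453665640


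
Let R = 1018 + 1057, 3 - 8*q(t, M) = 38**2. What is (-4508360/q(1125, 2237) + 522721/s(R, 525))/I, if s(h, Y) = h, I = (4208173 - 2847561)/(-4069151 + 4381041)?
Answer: 138684671588037/23931364270 ≈ 5795.1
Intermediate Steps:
q(t, M) = -1441/8 (q(t, M) = 3/8 - 1/8*38**2 = 3/8 - 1/8*1444 = 3/8 - 361/2 = -1441/8)
R = 2075
I = 680306/155945 (I = 1360612/311890 = 1360612*(1/311890) = 680306/155945 ≈ 4.3625)
(-4508360/q(1125, 2237) + 522721/s(R, 525))/I = (-4508360/(-1441/8) + 522721/2075)/(680306/155945) = (-4508360*(-8/1441) + 522721*(1/2075))*(155945/680306) = (36066880/1441 + 522721/2075)*(155945/680306) = (75592016961/2990075)*(155945/680306) = 138684671588037/23931364270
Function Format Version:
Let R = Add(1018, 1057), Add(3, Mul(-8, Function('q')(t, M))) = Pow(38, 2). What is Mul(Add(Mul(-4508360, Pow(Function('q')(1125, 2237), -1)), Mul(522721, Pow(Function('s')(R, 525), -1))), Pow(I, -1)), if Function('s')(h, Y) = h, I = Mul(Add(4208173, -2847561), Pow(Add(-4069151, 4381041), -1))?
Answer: Rational(138684671588037, 23931364270) ≈ 5795.1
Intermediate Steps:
Function('q')(t, M) = Rational(-1441, 8) (Function('q')(t, M) = Add(Rational(3, 8), Mul(Rational(-1, 8), Pow(38, 2))) = Add(Rational(3, 8), Mul(Rational(-1, 8), 1444)) = Add(Rational(3, 8), Rational(-361, 2)) = Rational(-1441, 8))
R = 2075
I = Rational(680306, 155945) (I = Mul(1360612, Pow(311890, -1)) = Mul(1360612, Rational(1, 311890)) = Rational(680306, 155945) ≈ 4.3625)
Mul(Add(Mul(-4508360, Pow(Function('q')(1125, 2237), -1)), Mul(522721, Pow(Function('s')(R, 525), -1))), Pow(I, -1)) = Mul(Add(Mul(-4508360, Pow(Rational(-1441, 8), -1)), Mul(522721, Pow(2075, -1))), Pow(Rational(680306, 155945), -1)) = Mul(Add(Mul(-4508360, Rational(-8, 1441)), Mul(522721, Rational(1, 2075))), Rational(155945, 680306)) = Mul(Add(Rational(36066880, 1441), Rational(522721, 2075)), Rational(155945, 680306)) = Mul(Rational(75592016961, 2990075), Rational(155945, 680306)) = Rational(138684671588037, 23931364270)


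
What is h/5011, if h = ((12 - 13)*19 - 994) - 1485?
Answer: -2498/5011 ≈ -0.49850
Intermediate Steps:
h = -2498 (h = (-1*19 - 994) - 1485 = (-19 - 994) - 1485 = -1013 - 1485 = -2498)
h/5011 = -2498/5011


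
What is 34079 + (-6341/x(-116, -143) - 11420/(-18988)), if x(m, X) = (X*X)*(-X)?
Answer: 473066095535949/13881210629 ≈ 34080.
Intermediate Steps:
x(m, X) = -X**3 (x(m, X) = X**2*(-X) = -X**3)
34079 + (-6341/x(-116, -143) - 11420/(-18988)) = 34079 + (-6341/((-1*(-143)**3)) - 11420/(-18988)) = 34079 + (-6341/((-1*(-2924207))) - 11420*(-1/18988)) = 34079 + (-6341/2924207 + 2855/4747) = 34079 + 8318510258/13881210629 = 473066095535949/13881210629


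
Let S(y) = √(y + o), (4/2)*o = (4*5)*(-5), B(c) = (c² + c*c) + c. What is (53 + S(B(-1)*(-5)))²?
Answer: (53 + I*√55)² ≈ 2754.0 + 786.12*I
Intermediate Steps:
B(c) = c + 2*c² (B(c) = (c² + c²) + c = 2*c² + c = c + 2*c²)
o = -50 (o = ((4*5)*(-5))/2 = (20*(-5))/2 = (½)*(-100) = -50)
S(y) = √(-50 + y) (S(y) = √(y - 50) = √(-50 + y))
(53 + S(B(-1)*(-5)))² = (53 + √(-50 - (1 + 2*(-1))*(-5)))² = (53 + √(-50 - (1 - 2)*(-5)))² = (53 + √(-50 - 1*(-1)*(-5)))² = (53 + √(-50 + 1*(-5)))² = (53 + √(-50 - 5))² = (53 + √(-55))² = (53 + I*√55)²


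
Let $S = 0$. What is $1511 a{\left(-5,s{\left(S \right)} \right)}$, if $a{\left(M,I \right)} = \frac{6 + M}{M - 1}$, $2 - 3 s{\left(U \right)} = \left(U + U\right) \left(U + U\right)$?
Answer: $- \frac{1511}{6} \approx -251.83$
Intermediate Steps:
$s{\left(U \right)} = \frac{2}{3} - \frac{4 U^{2}}{3}$ ($s{\left(U \right)} = \frac{2}{3} - \frac{\left(U + U\right) \left(U + U\right)}{3} = \frac{2}{3} - \frac{2 U 2 U}{3} = \frac{2}{3} - \frac{4 U^{2}}{3}$)
$a{\left(M,I \right)} = \frac{6 + M}{-1 + M}$
$1511 a{\left(-5,s{\left(S \right)} \right)} = 1511 \frac{6 - 5}{-1 - 5} = 1511 \frac{1}{-6} \cdot 1 = 1511 \left(\left(- \frac{1}{6}\right) 1\right) = 1511 \left(- \frac{1}{6}\right) = - \frac{1511}{6}$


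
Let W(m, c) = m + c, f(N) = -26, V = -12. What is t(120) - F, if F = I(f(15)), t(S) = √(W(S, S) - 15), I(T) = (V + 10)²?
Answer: 11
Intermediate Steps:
W(m, c) = c + m
I(T) = 4 (I(T) = (-12 + 10)² = (-2)² = 4)
t(S) = √(-15 + 2*S) (t(S) = √((S + S) - 15) = √(2*S - 15) = √(-15 + 2*S))
F = 4
t(120) - F = √(-15 + 2*120) - 1*4 = √(-15 + 240) - 4 = √225 - 4 = 15 - 4 = 11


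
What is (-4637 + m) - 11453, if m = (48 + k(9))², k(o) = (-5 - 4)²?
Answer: 551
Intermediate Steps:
k(o) = 81 (k(o) = (-9)² = 81)
m = 16641 (m = (48 + 81)² = 129² = 16641)
(-4637 + m) - 11453 = (-4637 + 16641) - 11453 = 12004 - 11453 = 551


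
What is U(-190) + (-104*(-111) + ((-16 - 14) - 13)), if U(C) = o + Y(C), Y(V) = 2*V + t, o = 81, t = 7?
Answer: 11209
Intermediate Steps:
Y(V) = 7 + 2*V (Y(V) = 2*V + 7 = 7 + 2*V)
U(C) = 88 + 2*C (U(C) = 81 + (7 + 2*C) = 88 + 2*C)
U(-190) + (-104*(-111) + ((-16 - 14) - 13)) = (88 + 2*(-190)) + (-104*(-111) + ((-16 - 14) - 13)) = (88 - 380) + (11544 + (-30 - 13)) = -292 + (11544 - 43) = -292 + 11501 = 11209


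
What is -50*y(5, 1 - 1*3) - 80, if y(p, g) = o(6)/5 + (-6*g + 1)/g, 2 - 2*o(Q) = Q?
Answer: 265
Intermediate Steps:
o(Q) = 1 - Q/2
y(p, g) = -⅖ + (1 - 6*g)/g (y(p, g) = (1 - ½*6)/5 + (-6*g + 1)/g = (1 - 3)*(⅕) + (1 - 6*g)/g = -2*⅕ + (1 - 6*g)/g = -⅖ + (1 - 6*g)/g)
-50*y(5, 1 - 1*3) - 80 = -50*(-32/5 + 1/(1 - 1*3)) - 80 = -50*(-32/5 + 1/(1 - 3)) - 80 = -50*(-32/5 + 1/(-2)) - 80 = -50*(-32/5 - ½) - 80 = -50*(-69/10) - 80 = 345 - 80 = 265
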